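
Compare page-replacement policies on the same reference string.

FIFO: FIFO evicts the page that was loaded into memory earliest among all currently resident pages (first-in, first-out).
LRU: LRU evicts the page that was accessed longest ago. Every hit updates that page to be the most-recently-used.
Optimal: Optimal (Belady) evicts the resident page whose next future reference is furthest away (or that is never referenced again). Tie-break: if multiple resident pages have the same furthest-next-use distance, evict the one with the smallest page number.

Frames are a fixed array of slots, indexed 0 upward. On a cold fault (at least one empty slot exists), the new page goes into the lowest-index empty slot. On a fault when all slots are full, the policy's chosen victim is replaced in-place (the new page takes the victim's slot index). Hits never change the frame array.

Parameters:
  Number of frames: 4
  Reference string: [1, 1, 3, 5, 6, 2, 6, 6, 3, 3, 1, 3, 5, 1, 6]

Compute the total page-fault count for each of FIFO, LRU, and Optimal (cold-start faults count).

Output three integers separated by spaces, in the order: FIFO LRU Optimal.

Answer: 9 7 6

Derivation:
--- FIFO ---
  step 0: ref 1 -> FAULT, frames=[1,-,-,-] (faults so far: 1)
  step 1: ref 1 -> HIT, frames=[1,-,-,-] (faults so far: 1)
  step 2: ref 3 -> FAULT, frames=[1,3,-,-] (faults so far: 2)
  step 3: ref 5 -> FAULT, frames=[1,3,5,-] (faults so far: 3)
  step 4: ref 6 -> FAULT, frames=[1,3,5,6] (faults so far: 4)
  step 5: ref 2 -> FAULT, evict 1, frames=[2,3,5,6] (faults so far: 5)
  step 6: ref 6 -> HIT, frames=[2,3,5,6] (faults so far: 5)
  step 7: ref 6 -> HIT, frames=[2,3,5,6] (faults so far: 5)
  step 8: ref 3 -> HIT, frames=[2,3,5,6] (faults so far: 5)
  step 9: ref 3 -> HIT, frames=[2,3,5,6] (faults so far: 5)
  step 10: ref 1 -> FAULT, evict 3, frames=[2,1,5,6] (faults so far: 6)
  step 11: ref 3 -> FAULT, evict 5, frames=[2,1,3,6] (faults so far: 7)
  step 12: ref 5 -> FAULT, evict 6, frames=[2,1,3,5] (faults so far: 8)
  step 13: ref 1 -> HIT, frames=[2,1,3,5] (faults so far: 8)
  step 14: ref 6 -> FAULT, evict 2, frames=[6,1,3,5] (faults so far: 9)
  FIFO total faults: 9
--- LRU ---
  step 0: ref 1 -> FAULT, frames=[1,-,-,-] (faults so far: 1)
  step 1: ref 1 -> HIT, frames=[1,-,-,-] (faults so far: 1)
  step 2: ref 3 -> FAULT, frames=[1,3,-,-] (faults so far: 2)
  step 3: ref 5 -> FAULT, frames=[1,3,5,-] (faults so far: 3)
  step 4: ref 6 -> FAULT, frames=[1,3,5,6] (faults so far: 4)
  step 5: ref 2 -> FAULT, evict 1, frames=[2,3,5,6] (faults so far: 5)
  step 6: ref 6 -> HIT, frames=[2,3,5,6] (faults so far: 5)
  step 7: ref 6 -> HIT, frames=[2,3,5,6] (faults so far: 5)
  step 8: ref 3 -> HIT, frames=[2,3,5,6] (faults so far: 5)
  step 9: ref 3 -> HIT, frames=[2,3,5,6] (faults so far: 5)
  step 10: ref 1 -> FAULT, evict 5, frames=[2,3,1,6] (faults so far: 6)
  step 11: ref 3 -> HIT, frames=[2,3,1,6] (faults so far: 6)
  step 12: ref 5 -> FAULT, evict 2, frames=[5,3,1,6] (faults so far: 7)
  step 13: ref 1 -> HIT, frames=[5,3,1,6] (faults so far: 7)
  step 14: ref 6 -> HIT, frames=[5,3,1,6] (faults so far: 7)
  LRU total faults: 7
--- Optimal ---
  step 0: ref 1 -> FAULT, frames=[1,-,-,-] (faults so far: 1)
  step 1: ref 1 -> HIT, frames=[1,-,-,-] (faults so far: 1)
  step 2: ref 3 -> FAULT, frames=[1,3,-,-] (faults so far: 2)
  step 3: ref 5 -> FAULT, frames=[1,3,5,-] (faults so far: 3)
  step 4: ref 6 -> FAULT, frames=[1,3,5,6] (faults so far: 4)
  step 5: ref 2 -> FAULT, evict 5, frames=[1,3,2,6] (faults so far: 5)
  step 6: ref 6 -> HIT, frames=[1,3,2,6] (faults so far: 5)
  step 7: ref 6 -> HIT, frames=[1,3,2,6] (faults so far: 5)
  step 8: ref 3 -> HIT, frames=[1,3,2,6] (faults so far: 5)
  step 9: ref 3 -> HIT, frames=[1,3,2,6] (faults so far: 5)
  step 10: ref 1 -> HIT, frames=[1,3,2,6] (faults so far: 5)
  step 11: ref 3 -> HIT, frames=[1,3,2,6] (faults so far: 5)
  step 12: ref 5 -> FAULT, evict 2, frames=[1,3,5,6] (faults so far: 6)
  step 13: ref 1 -> HIT, frames=[1,3,5,6] (faults so far: 6)
  step 14: ref 6 -> HIT, frames=[1,3,5,6] (faults so far: 6)
  Optimal total faults: 6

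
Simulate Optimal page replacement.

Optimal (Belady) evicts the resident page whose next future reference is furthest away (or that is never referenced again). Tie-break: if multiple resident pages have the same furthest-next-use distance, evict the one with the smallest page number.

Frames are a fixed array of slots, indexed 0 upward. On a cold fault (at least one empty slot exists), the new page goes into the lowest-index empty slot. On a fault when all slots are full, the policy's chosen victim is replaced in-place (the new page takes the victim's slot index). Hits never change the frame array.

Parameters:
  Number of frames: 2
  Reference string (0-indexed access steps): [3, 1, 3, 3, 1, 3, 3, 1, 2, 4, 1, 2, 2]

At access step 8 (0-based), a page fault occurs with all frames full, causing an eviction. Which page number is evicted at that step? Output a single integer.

Answer: 3

Derivation:
Step 0: ref 3 -> FAULT, frames=[3,-]
Step 1: ref 1 -> FAULT, frames=[3,1]
Step 2: ref 3 -> HIT, frames=[3,1]
Step 3: ref 3 -> HIT, frames=[3,1]
Step 4: ref 1 -> HIT, frames=[3,1]
Step 5: ref 3 -> HIT, frames=[3,1]
Step 6: ref 3 -> HIT, frames=[3,1]
Step 7: ref 1 -> HIT, frames=[3,1]
Step 8: ref 2 -> FAULT, evict 3, frames=[2,1]
At step 8: evicted page 3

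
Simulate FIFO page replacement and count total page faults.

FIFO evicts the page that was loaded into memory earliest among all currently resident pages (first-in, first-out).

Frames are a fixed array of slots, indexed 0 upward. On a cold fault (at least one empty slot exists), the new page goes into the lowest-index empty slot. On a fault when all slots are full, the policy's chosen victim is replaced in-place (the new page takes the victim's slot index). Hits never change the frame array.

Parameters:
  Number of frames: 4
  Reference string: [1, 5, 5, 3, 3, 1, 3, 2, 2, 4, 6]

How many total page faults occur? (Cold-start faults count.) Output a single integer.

Answer: 6

Derivation:
Step 0: ref 1 → FAULT, frames=[1,-,-,-]
Step 1: ref 5 → FAULT, frames=[1,5,-,-]
Step 2: ref 5 → HIT, frames=[1,5,-,-]
Step 3: ref 3 → FAULT, frames=[1,5,3,-]
Step 4: ref 3 → HIT, frames=[1,5,3,-]
Step 5: ref 1 → HIT, frames=[1,5,3,-]
Step 6: ref 3 → HIT, frames=[1,5,3,-]
Step 7: ref 2 → FAULT, frames=[1,5,3,2]
Step 8: ref 2 → HIT, frames=[1,5,3,2]
Step 9: ref 4 → FAULT (evict 1), frames=[4,5,3,2]
Step 10: ref 6 → FAULT (evict 5), frames=[4,6,3,2]
Total faults: 6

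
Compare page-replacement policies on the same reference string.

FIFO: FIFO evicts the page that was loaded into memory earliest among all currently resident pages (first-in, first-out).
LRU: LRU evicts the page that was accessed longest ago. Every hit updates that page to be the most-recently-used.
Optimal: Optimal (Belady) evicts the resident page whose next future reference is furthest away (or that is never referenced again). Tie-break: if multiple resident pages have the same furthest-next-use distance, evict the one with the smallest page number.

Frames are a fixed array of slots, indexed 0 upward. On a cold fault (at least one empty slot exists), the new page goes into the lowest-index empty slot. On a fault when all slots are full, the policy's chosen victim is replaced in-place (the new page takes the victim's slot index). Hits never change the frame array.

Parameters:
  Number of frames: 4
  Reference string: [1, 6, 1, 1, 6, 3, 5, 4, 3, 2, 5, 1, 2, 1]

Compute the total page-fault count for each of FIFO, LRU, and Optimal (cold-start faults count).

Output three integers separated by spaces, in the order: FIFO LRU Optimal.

Answer: 7 7 6

Derivation:
--- FIFO ---
  step 0: ref 1 -> FAULT, frames=[1,-,-,-] (faults so far: 1)
  step 1: ref 6 -> FAULT, frames=[1,6,-,-] (faults so far: 2)
  step 2: ref 1 -> HIT, frames=[1,6,-,-] (faults so far: 2)
  step 3: ref 1 -> HIT, frames=[1,6,-,-] (faults so far: 2)
  step 4: ref 6 -> HIT, frames=[1,6,-,-] (faults so far: 2)
  step 5: ref 3 -> FAULT, frames=[1,6,3,-] (faults so far: 3)
  step 6: ref 5 -> FAULT, frames=[1,6,3,5] (faults so far: 4)
  step 7: ref 4 -> FAULT, evict 1, frames=[4,6,3,5] (faults so far: 5)
  step 8: ref 3 -> HIT, frames=[4,6,3,5] (faults so far: 5)
  step 9: ref 2 -> FAULT, evict 6, frames=[4,2,3,5] (faults so far: 6)
  step 10: ref 5 -> HIT, frames=[4,2,3,5] (faults so far: 6)
  step 11: ref 1 -> FAULT, evict 3, frames=[4,2,1,5] (faults so far: 7)
  step 12: ref 2 -> HIT, frames=[4,2,1,5] (faults so far: 7)
  step 13: ref 1 -> HIT, frames=[4,2,1,5] (faults so far: 7)
  FIFO total faults: 7
--- LRU ---
  step 0: ref 1 -> FAULT, frames=[1,-,-,-] (faults so far: 1)
  step 1: ref 6 -> FAULT, frames=[1,6,-,-] (faults so far: 2)
  step 2: ref 1 -> HIT, frames=[1,6,-,-] (faults so far: 2)
  step 3: ref 1 -> HIT, frames=[1,6,-,-] (faults so far: 2)
  step 4: ref 6 -> HIT, frames=[1,6,-,-] (faults so far: 2)
  step 5: ref 3 -> FAULT, frames=[1,6,3,-] (faults so far: 3)
  step 6: ref 5 -> FAULT, frames=[1,6,3,5] (faults so far: 4)
  step 7: ref 4 -> FAULT, evict 1, frames=[4,6,3,5] (faults so far: 5)
  step 8: ref 3 -> HIT, frames=[4,6,3,5] (faults so far: 5)
  step 9: ref 2 -> FAULT, evict 6, frames=[4,2,3,5] (faults so far: 6)
  step 10: ref 5 -> HIT, frames=[4,2,3,5] (faults so far: 6)
  step 11: ref 1 -> FAULT, evict 4, frames=[1,2,3,5] (faults so far: 7)
  step 12: ref 2 -> HIT, frames=[1,2,3,5] (faults so far: 7)
  step 13: ref 1 -> HIT, frames=[1,2,3,5] (faults so far: 7)
  LRU total faults: 7
--- Optimal ---
  step 0: ref 1 -> FAULT, frames=[1,-,-,-] (faults so far: 1)
  step 1: ref 6 -> FAULT, frames=[1,6,-,-] (faults so far: 2)
  step 2: ref 1 -> HIT, frames=[1,6,-,-] (faults so far: 2)
  step 3: ref 1 -> HIT, frames=[1,6,-,-] (faults so far: 2)
  step 4: ref 6 -> HIT, frames=[1,6,-,-] (faults so far: 2)
  step 5: ref 3 -> FAULT, frames=[1,6,3,-] (faults so far: 3)
  step 6: ref 5 -> FAULT, frames=[1,6,3,5] (faults so far: 4)
  step 7: ref 4 -> FAULT, evict 6, frames=[1,4,3,5] (faults so far: 5)
  step 8: ref 3 -> HIT, frames=[1,4,3,5] (faults so far: 5)
  step 9: ref 2 -> FAULT, evict 3, frames=[1,4,2,5] (faults so far: 6)
  step 10: ref 5 -> HIT, frames=[1,4,2,5] (faults so far: 6)
  step 11: ref 1 -> HIT, frames=[1,4,2,5] (faults so far: 6)
  step 12: ref 2 -> HIT, frames=[1,4,2,5] (faults so far: 6)
  step 13: ref 1 -> HIT, frames=[1,4,2,5] (faults so far: 6)
  Optimal total faults: 6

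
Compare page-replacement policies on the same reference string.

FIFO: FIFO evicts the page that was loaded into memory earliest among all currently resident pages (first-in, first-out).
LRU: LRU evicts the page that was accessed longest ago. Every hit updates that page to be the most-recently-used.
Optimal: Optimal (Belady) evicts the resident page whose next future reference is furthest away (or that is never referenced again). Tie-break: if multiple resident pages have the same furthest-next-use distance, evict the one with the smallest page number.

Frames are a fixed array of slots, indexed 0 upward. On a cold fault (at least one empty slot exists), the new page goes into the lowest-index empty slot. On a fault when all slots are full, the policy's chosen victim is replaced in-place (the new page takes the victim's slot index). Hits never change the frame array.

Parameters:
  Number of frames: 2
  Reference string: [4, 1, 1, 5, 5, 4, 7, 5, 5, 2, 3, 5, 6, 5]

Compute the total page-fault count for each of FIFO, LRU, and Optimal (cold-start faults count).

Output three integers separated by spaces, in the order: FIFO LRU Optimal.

Answer: 10 10 7

Derivation:
--- FIFO ---
  step 0: ref 4 -> FAULT, frames=[4,-] (faults so far: 1)
  step 1: ref 1 -> FAULT, frames=[4,1] (faults so far: 2)
  step 2: ref 1 -> HIT, frames=[4,1] (faults so far: 2)
  step 3: ref 5 -> FAULT, evict 4, frames=[5,1] (faults so far: 3)
  step 4: ref 5 -> HIT, frames=[5,1] (faults so far: 3)
  step 5: ref 4 -> FAULT, evict 1, frames=[5,4] (faults so far: 4)
  step 6: ref 7 -> FAULT, evict 5, frames=[7,4] (faults so far: 5)
  step 7: ref 5 -> FAULT, evict 4, frames=[7,5] (faults so far: 6)
  step 8: ref 5 -> HIT, frames=[7,5] (faults so far: 6)
  step 9: ref 2 -> FAULT, evict 7, frames=[2,5] (faults so far: 7)
  step 10: ref 3 -> FAULT, evict 5, frames=[2,3] (faults so far: 8)
  step 11: ref 5 -> FAULT, evict 2, frames=[5,3] (faults so far: 9)
  step 12: ref 6 -> FAULT, evict 3, frames=[5,6] (faults so far: 10)
  step 13: ref 5 -> HIT, frames=[5,6] (faults so far: 10)
  FIFO total faults: 10
--- LRU ---
  step 0: ref 4 -> FAULT, frames=[4,-] (faults so far: 1)
  step 1: ref 1 -> FAULT, frames=[4,1] (faults so far: 2)
  step 2: ref 1 -> HIT, frames=[4,1] (faults so far: 2)
  step 3: ref 5 -> FAULT, evict 4, frames=[5,1] (faults so far: 3)
  step 4: ref 5 -> HIT, frames=[5,1] (faults so far: 3)
  step 5: ref 4 -> FAULT, evict 1, frames=[5,4] (faults so far: 4)
  step 6: ref 7 -> FAULT, evict 5, frames=[7,4] (faults so far: 5)
  step 7: ref 5 -> FAULT, evict 4, frames=[7,5] (faults so far: 6)
  step 8: ref 5 -> HIT, frames=[7,5] (faults so far: 6)
  step 9: ref 2 -> FAULT, evict 7, frames=[2,5] (faults so far: 7)
  step 10: ref 3 -> FAULT, evict 5, frames=[2,3] (faults so far: 8)
  step 11: ref 5 -> FAULT, evict 2, frames=[5,3] (faults so far: 9)
  step 12: ref 6 -> FAULT, evict 3, frames=[5,6] (faults so far: 10)
  step 13: ref 5 -> HIT, frames=[5,6] (faults so far: 10)
  LRU total faults: 10
--- Optimal ---
  step 0: ref 4 -> FAULT, frames=[4,-] (faults so far: 1)
  step 1: ref 1 -> FAULT, frames=[4,1] (faults so far: 2)
  step 2: ref 1 -> HIT, frames=[4,1] (faults so far: 2)
  step 3: ref 5 -> FAULT, evict 1, frames=[4,5] (faults so far: 3)
  step 4: ref 5 -> HIT, frames=[4,5] (faults so far: 3)
  step 5: ref 4 -> HIT, frames=[4,5] (faults so far: 3)
  step 6: ref 7 -> FAULT, evict 4, frames=[7,5] (faults so far: 4)
  step 7: ref 5 -> HIT, frames=[7,5] (faults so far: 4)
  step 8: ref 5 -> HIT, frames=[7,5] (faults so far: 4)
  step 9: ref 2 -> FAULT, evict 7, frames=[2,5] (faults so far: 5)
  step 10: ref 3 -> FAULT, evict 2, frames=[3,5] (faults so far: 6)
  step 11: ref 5 -> HIT, frames=[3,5] (faults so far: 6)
  step 12: ref 6 -> FAULT, evict 3, frames=[6,5] (faults so far: 7)
  step 13: ref 5 -> HIT, frames=[6,5] (faults so far: 7)
  Optimal total faults: 7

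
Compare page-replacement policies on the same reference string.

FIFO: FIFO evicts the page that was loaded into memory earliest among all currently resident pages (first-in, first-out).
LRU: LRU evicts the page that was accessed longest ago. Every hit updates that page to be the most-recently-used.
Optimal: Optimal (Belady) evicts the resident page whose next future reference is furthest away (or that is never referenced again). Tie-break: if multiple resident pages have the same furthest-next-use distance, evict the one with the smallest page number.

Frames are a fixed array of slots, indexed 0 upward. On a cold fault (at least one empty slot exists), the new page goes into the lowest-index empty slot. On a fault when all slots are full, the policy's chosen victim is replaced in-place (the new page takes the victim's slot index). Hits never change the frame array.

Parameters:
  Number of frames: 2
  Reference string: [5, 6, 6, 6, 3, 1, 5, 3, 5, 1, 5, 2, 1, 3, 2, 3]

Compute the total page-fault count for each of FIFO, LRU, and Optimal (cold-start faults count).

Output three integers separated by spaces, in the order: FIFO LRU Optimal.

--- FIFO ---
  step 0: ref 5 -> FAULT, frames=[5,-] (faults so far: 1)
  step 1: ref 6 -> FAULT, frames=[5,6] (faults so far: 2)
  step 2: ref 6 -> HIT, frames=[5,6] (faults so far: 2)
  step 3: ref 6 -> HIT, frames=[5,6] (faults so far: 2)
  step 4: ref 3 -> FAULT, evict 5, frames=[3,6] (faults so far: 3)
  step 5: ref 1 -> FAULT, evict 6, frames=[3,1] (faults so far: 4)
  step 6: ref 5 -> FAULT, evict 3, frames=[5,1] (faults so far: 5)
  step 7: ref 3 -> FAULT, evict 1, frames=[5,3] (faults so far: 6)
  step 8: ref 5 -> HIT, frames=[5,3] (faults so far: 6)
  step 9: ref 1 -> FAULT, evict 5, frames=[1,3] (faults so far: 7)
  step 10: ref 5 -> FAULT, evict 3, frames=[1,5] (faults so far: 8)
  step 11: ref 2 -> FAULT, evict 1, frames=[2,5] (faults so far: 9)
  step 12: ref 1 -> FAULT, evict 5, frames=[2,1] (faults so far: 10)
  step 13: ref 3 -> FAULT, evict 2, frames=[3,1] (faults so far: 11)
  step 14: ref 2 -> FAULT, evict 1, frames=[3,2] (faults so far: 12)
  step 15: ref 3 -> HIT, frames=[3,2] (faults so far: 12)
  FIFO total faults: 12
--- LRU ---
  step 0: ref 5 -> FAULT, frames=[5,-] (faults so far: 1)
  step 1: ref 6 -> FAULT, frames=[5,6] (faults so far: 2)
  step 2: ref 6 -> HIT, frames=[5,6] (faults so far: 2)
  step 3: ref 6 -> HIT, frames=[5,6] (faults so far: 2)
  step 4: ref 3 -> FAULT, evict 5, frames=[3,6] (faults so far: 3)
  step 5: ref 1 -> FAULT, evict 6, frames=[3,1] (faults so far: 4)
  step 6: ref 5 -> FAULT, evict 3, frames=[5,1] (faults so far: 5)
  step 7: ref 3 -> FAULT, evict 1, frames=[5,3] (faults so far: 6)
  step 8: ref 5 -> HIT, frames=[5,3] (faults so far: 6)
  step 9: ref 1 -> FAULT, evict 3, frames=[5,1] (faults so far: 7)
  step 10: ref 5 -> HIT, frames=[5,1] (faults so far: 7)
  step 11: ref 2 -> FAULT, evict 1, frames=[5,2] (faults so far: 8)
  step 12: ref 1 -> FAULT, evict 5, frames=[1,2] (faults so far: 9)
  step 13: ref 3 -> FAULT, evict 2, frames=[1,3] (faults so far: 10)
  step 14: ref 2 -> FAULT, evict 1, frames=[2,3] (faults so far: 11)
  step 15: ref 3 -> HIT, frames=[2,3] (faults so far: 11)
  LRU total faults: 11
--- Optimal ---
  step 0: ref 5 -> FAULT, frames=[5,-] (faults so far: 1)
  step 1: ref 6 -> FAULT, frames=[5,6] (faults so far: 2)
  step 2: ref 6 -> HIT, frames=[5,6] (faults so far: 2)
  step 3: ref 6 -> HIT, frames=[5,6] (faults so far: 2)
  step 4: ref 3 -> FAULT, evict 6, frames=[5,3] (faults so far: 3)
  step 5: ref 1 -> FAULT, evict 3, frames=[5,1] (faults so far: 4)
  step 6: ref 5 -> HIT, frames=[5,1] (faults so far: 4)
  step 7: ref 3 -> FAULT, evict 1, frames=[5,3] (faults so far: 5)
  step 8: ref 5 -> HIT, frames=[5,3] (faults so far: 5)
  step 9: ref 1 -> FAULT, evict 3, frames=[5,1] (faults so far: 6)
  step 10: ref 5 -> HIT, frames=[5,1] (faults so far: 6)
  step 11: ref 2 -> FAULT, evict 5, frames=[2,1] (faults so far: 7)
  step 12: ref 1 -> HIT, frames=[2,1] (faults so far: 7)
  step 13: ref 3 -> FAULT, evict 1, frames=[2,3] (faults so far: 8)
  step 14: ref 2 -> HIT, frames=[2,3] (faults so far: 8)
  step 15: ref 3 -> HIT, frames=[2,3] (faults so far: 8)
  Optimal total faults: 8

Answer: 12 11 8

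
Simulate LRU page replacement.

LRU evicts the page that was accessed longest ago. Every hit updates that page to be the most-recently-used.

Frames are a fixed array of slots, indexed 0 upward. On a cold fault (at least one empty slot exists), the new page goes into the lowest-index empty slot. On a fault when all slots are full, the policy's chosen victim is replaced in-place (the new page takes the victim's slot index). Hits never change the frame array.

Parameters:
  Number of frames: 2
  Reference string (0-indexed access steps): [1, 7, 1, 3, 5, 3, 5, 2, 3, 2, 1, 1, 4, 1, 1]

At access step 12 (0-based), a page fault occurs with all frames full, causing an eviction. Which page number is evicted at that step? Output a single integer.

Step 0: ref 1 -> FAULT, frames=[1,-]
Step 1: ref 7 -> FAULT, frames=[1,7]
Step 2: ref 1 -> HIT, frames=[1,7]
Step 3: ref 3 -> FAULT, evict 7, frames=[1,3]
Step 4: ref 5 -> FAULT, evict 1, frames=[5,3]
Step 5: ref 3 -> HIT, frames=[5,3]
Step 6: ref 5 -> HIT, frames=[5,3]
Step 7: ref 2 -> FAULT, evict 3, frames=[5,2]
Step 8: ref 3 -> FAULT, evict 5, frames=[3,2]
Step 9: ref 2 -> HIT, frames=[3,2]
Step 10: ref 1 -> FAULT, evict 3, frames=[1,2]
Step 11: ref 1 -> HIT, frames=[1,2]
Step 12: ref 4 -> FAULT, evict 2, frames=[1,4]
At step 12: evicted page 2

Answer: 2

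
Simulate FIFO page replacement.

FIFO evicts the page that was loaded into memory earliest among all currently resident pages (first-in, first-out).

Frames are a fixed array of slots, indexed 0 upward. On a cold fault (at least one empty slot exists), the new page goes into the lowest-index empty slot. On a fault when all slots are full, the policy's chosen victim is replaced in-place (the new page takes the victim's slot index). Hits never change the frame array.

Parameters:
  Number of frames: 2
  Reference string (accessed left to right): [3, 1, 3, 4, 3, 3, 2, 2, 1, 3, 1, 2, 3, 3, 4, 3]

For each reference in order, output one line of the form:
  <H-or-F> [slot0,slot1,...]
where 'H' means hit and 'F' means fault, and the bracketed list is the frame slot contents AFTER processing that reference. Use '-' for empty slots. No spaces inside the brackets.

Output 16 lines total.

F [3,-]
F [3,1]
H [3,1]
F [4,1]
F [4,3]
H [4,3]
F [2,3]
H [2,3]
F [2,1]
F [3,1]
H [3,1]
F [3,2]
H [3,2]
H [3,2]
F [4,2]
F [4,3]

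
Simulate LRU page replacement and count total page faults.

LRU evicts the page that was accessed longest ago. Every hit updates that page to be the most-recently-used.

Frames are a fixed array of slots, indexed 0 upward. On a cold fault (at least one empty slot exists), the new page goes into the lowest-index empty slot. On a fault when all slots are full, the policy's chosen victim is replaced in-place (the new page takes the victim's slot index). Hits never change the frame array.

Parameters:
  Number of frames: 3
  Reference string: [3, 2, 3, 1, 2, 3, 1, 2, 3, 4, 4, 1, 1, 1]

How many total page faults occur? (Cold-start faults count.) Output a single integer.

Step 0: ref 3 → FAULT, frames=[3,-,-]
Step 1: ref 2 → FAULT, frames=[3,2,-]
Step 2: ref 3 → HIT, frames=[3,2,-]
Step 3: ref 1 → FAULT, frames=[3,2,1]
Step 4: ref 2 → HIT, frames=[3,2,1]
Step 5: ref 3 → HIT, frames=[3,2,1]
Step 6: ref 1 → HIT, frames=[3,2,1]
Step 7: ref 2 → HIT, frames=[3,2,1]
Step 8: ref 3 → HIT, frames=[3,2,1]
Step 9: ref 4 → FAULT (evict 1), frames=[3,2,4]
Step 10: ref 4 → HIT, frames=[3,2,4]
Step 11: ref 1 → FAULT (evict 2), frames=[3,1,4]
Step 12: ref 1 → HIT, frames=[3,1,4]
Step 13: ref 1 → HIT, frames=[3,1,4]
Total faults: 5

Answer: 5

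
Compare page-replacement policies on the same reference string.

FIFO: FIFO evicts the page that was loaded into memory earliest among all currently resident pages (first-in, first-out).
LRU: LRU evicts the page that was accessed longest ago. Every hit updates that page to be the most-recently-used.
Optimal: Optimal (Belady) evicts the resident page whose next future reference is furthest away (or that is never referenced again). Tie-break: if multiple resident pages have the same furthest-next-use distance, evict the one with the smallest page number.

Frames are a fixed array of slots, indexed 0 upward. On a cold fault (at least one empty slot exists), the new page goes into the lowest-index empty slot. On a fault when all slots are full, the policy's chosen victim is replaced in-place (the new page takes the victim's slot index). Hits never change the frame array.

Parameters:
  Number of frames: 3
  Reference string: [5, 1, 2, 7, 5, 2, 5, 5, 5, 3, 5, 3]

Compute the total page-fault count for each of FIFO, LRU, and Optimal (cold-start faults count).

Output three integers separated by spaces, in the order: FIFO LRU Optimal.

Answer: 6 6 5

Derivation:
--- FIFO ---
  step 0: ref 5 -> FAULT, frames=[5,-,-] (faults so far: 1)
  step 1: ref 1 -> FAULT, frames=[5,1,-] (faults so far: 2)
  step 2: ref 2 -> FAULT, frames=[5,1,2] (faults so far: 3)
  step 3: ref 7 -> FAULT, evict 5, frames=[7,1,2] (faults so far: 4)
  step 4: ref 5 -> FAULT, evict 1, frames=[7,5,2] (faults so far: 5)
  step 5: ref 2 -> HIT, frames=[7,5,2] (faults so far: 5)
  step 6: ref 5 -> HIT, frames=[7,5,2] (faults so far: 5)
  step 7: ref 5 -> HIT, frames=[7,5,2] (faults so far: 5)
  step 8: ref 5 -> HIT, frames=[7,5,2] (faults so far: 5)
  step 9: ref 3 -> FAULT, evict 2, frames=[7,5,3] (faults so far: 6)
  step 10: ref 5 -> HIT, frames=[7,5,3] (faults so far: 6)
  step 11: ref 3 -> HIT, frames=[7,5,3] (faults so far: 6)
  FIFO total faults: 6
--- LRU ---
  step 0: ref 5 -> FAULT, frames=[5,-,-] (faults so far: 1)
  step 1: ref 1 -> FAULT, frames=[5,1,-] (faults so far: 2)
  step 2: ref 2 -> FAULT, frames=[5,1,2] (faults so far: 3)
  step 3: ref 7 -> FAULT, evict 5, frames=[7,1,2] (faults so far: 4)
  step 4: ref 5 -> FAULT, evict 1, frames=[7,5,2] (faults so far: 5)
  step 5: ref 2 -> HIT, frames=[7,5,2] (faults so far: 5)
  step 6: ref 5 -> HIT, frames=[7,5,2] (faults so far: 5)
  step 7: ref 5 -> HIT, frames=[7,5,2] (faults so far: 5)
  step 8: ref 5 -> HIT, frames=[7,5,2] (faults so far: 5)
  step 9: ref 3 -> FAULT, evict 7, frames=[3,5,2] (faults so far: 6)
  step 10: ref 5 -> HIT, frames=[3,5,2] (faults so far: 6)
  step 11: ref 3 -> HIT, frames=[3,5,2] (faults so far: 6)
  LRU total faults: 6
--- Optimal ---
  step 0: ref 5 -> FAULT, frames=[5,-,-] (faults so far: 1)
  step 1: ref 1 -> FAULT, frames=[5,1,-] (faults so far: 2)
  step 2: ref 2 -> FAULT, frames=[5,1,2] (faults so far: 3)
  step 3: ref 7 -> FAULT, evict 1, frames=[5,7,2] (faults so far: 4)
  step 4: ref 5 -> HIT, frames=[5,7,2] (faults so far: 4)
  step 5: ref 2 -> HIT, frames=[5,7,2] (faults so far: 4)
  step 6: ref 5 -> HIT, frames=[5,7,2] (faults so far: 4)
  step 7: ref 5 -> HIT, frames=[5,7,2] (faults so far: 4)
  step 8: ref 5 -> HIT, frames=[5,7,2] (faults so far: 4)
  step 9: ref 3 -> FAULT, evict 2, frames=[5,7,3] (faults so far: 5)
  step 10: ref 5 -> HIT, frames=[5,7,3] (faults so far: 5)
  step 11: ref 3 -> HIT, frames=[5,7,3] (faults so far: 5)
  Optimal total faults: 5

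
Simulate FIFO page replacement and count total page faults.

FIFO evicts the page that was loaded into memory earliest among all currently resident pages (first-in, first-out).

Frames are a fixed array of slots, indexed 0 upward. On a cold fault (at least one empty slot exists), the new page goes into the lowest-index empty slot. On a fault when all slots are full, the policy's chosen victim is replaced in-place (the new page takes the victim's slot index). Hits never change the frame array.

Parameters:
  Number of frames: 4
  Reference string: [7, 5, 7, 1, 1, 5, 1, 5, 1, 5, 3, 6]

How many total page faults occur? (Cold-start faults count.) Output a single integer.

Answer: 5

Derivation:
Step 0: ref 7 → FAULT, frames=[7,-,-,-]
Step 1: ref 5 → FAULT, frames=[7,5,-,-]
Step 2: ref 7 → HIT, frames=[7,5,-,-]
Step 3: ref 1 → FAULT, frames=[7,5,1,-]
Step 4: ref 1 → HIT, frames=[7,5,1,-]
Step 5: ref 5 → HIT, frames=[7,5,1,-]
Step 6: ref 1 → HIT, frames=[7,5,1,-]
Step 7: ref 5 → HIT, frames=[7,5,1,-]
Step 8: ref 1 → HIT, frames=[7,5,1,-]
Step 9: ref 5 → HIT, frames=[7,5,1,-]
Step 10: ref 3 → FAULT, frames=[7,5,1,3]
Step 11: ref 6 → FAULT (evict 7), frames=[6,5,1,3]
Total faults: 5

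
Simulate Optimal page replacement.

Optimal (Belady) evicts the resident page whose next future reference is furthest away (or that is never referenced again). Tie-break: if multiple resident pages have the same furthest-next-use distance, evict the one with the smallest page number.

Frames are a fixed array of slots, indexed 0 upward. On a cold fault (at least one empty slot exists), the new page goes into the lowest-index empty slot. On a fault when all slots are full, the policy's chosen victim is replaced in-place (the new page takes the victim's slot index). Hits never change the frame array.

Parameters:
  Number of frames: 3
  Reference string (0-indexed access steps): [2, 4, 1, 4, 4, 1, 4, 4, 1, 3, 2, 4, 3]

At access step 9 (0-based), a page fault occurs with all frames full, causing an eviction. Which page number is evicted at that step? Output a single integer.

Step 0: ref 2 -> FAULT, frames=[2,-,-]
Step 1: ref 4 -> FAULT, frames=[2,4,-]
Step 2: ref 1 -> FAULT, frames=[2,4,1]
Step 3: ref 4 -> HIT, frames=[2,4,1]
Step 4: ref 4 -> HIT, frames=[2,4,1]
Step 5: ref 1 -> HIT, frames=[2,4,1]
Step 6: ref 4 -> HIT, frames=[2,4,1]
Step 7: ref 4 -> HIT, frames=[2,4,1]
Step 8: ref 1 -> HIT, frames=[2,4,1]
Step 9: ref 3 -> FAULT, evict 1, frames=[2,4,3]
At step 9: evicted page 1

Answer: 1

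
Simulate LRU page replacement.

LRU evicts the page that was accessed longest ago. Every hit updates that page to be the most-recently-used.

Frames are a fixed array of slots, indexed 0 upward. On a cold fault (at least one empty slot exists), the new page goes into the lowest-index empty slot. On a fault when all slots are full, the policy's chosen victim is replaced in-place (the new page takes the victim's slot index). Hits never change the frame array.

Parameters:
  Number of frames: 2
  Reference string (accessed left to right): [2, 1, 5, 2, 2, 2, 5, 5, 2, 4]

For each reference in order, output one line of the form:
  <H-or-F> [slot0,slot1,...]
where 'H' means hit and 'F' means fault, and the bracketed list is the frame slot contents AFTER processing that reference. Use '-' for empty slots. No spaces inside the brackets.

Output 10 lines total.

F [2,-]
F [2,1]
F [5,1]
F [5,2]
H [5,2]
H [5,2]
H [5,2]
H [5,2]
H [5,2]
F [4,2]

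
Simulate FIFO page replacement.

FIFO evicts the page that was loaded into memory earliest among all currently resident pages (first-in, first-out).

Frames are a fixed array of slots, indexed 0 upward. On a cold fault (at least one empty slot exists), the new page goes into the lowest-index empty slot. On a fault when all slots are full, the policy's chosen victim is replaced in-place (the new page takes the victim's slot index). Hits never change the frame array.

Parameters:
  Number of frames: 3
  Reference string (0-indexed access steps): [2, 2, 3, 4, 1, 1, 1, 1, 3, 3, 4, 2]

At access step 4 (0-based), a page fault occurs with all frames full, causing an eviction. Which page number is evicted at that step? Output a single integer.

Answer: 2

Derivation:
Step 0: ref 2 -> FAULT, frames=[2,-,-]
Step 1: ref 2 -> HIT, frames=[2,-,-]
Step 2: ref 3 -> FAULT, frames=[2,3,-]
Step 3: ref 4 -> FAULT, frames=[2,3,4]
Step 4: ref 1 -> FAULT, evict 2, frames=[1,3,4]
At step 4: evicted page 2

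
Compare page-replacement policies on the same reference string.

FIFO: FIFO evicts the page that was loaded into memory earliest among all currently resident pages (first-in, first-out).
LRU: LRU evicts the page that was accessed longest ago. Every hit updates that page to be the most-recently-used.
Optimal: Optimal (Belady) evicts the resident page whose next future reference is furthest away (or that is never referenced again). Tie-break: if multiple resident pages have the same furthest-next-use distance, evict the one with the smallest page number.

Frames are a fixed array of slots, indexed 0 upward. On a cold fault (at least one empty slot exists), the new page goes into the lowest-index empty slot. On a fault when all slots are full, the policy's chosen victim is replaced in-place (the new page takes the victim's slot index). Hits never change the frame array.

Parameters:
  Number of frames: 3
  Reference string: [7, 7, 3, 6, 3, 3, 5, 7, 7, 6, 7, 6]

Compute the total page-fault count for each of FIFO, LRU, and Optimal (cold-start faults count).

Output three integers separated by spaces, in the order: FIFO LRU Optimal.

Answer: 5 6 4

Derivation:
--- FIFO ---
  step 0: ref 7 -> FAULT, frames=[7,-,-] (faults so far: 1)
  step 1: ref 7 -> HIT, frames=[7,-,-] (faults so far: 1)
  step 2: ref 3 -> FAULT, frames=[7,3,-] (faults so far: 2)
  step 3: ref 6 -> FAULT, frames=[7,3,6] (faults so far: 3)
  step 4: ref 3 -> HIT, frames=[7,3,6] (faults so far: 3)
  step 5: ref 3 -> HIT, frames=[7,3,6] (faults so far: 3)
  step 6: ref 5 -> FAULT, evict 7, frames=[5,3,6] (faults so far: 4)
  step 7: ref 7 -> FAULT, evict 3, frames=[5,7,6] (faults so far: 5)
  step 8: ref 7 -> HIT, frames=[5,7,6] (faults so far: 5)
  step 9: ref 6 -> HIT, frames=[5,7,6] (faults so far: 5)
  step 10: ref 7 -> HIT, frames=[5,7,6] (faults so far: 5)
  step 11: ref 6 -> HIT, frames=[5,7,6] (faults so far: 5)
  FIFO total faults: 5
--- LRU ---
  step 0: ref 7 -> FAULT, frames=[7,-,-] (faults so far: 1)
  step 1: ref 7 -> HIT, frames=[7,-,-] (faults so far: 1)
  step 2: ref 3 -> FAULT, frames=[7,3,-] (faults so far: 2)
  step 3: ref 6 -> FAULT, frames=[7,3,6] (faults so far: 3)
  step 4: ref 3 -> HIT, frames=[7,3,6] (faults so far: 3)
  step 5: ref 3 -> HIT, frames=[7,3,6] (faults so far: 3)
  step 6: ref 5 -> FAULT, evict 7, frames=[5,3,6] (faults so far: 4)
  step 7: ref 7 -> FAULT, evict 6, frames=[5,3,7] (faults so far: 5)
  step 8: ref 7 -> HIT, frames=[5,3,7] (faults so far: 5)
  step 9: ref 6 -> FAULT, evict 3, frames=[5,6,7] (faults so far: 6)
  step 10: ref 7 -> HIT, frames=[5,6,7] (faults so far: 6)
  step 11: ref 6 -> HIT, frames=[5,6,7] (faults so far: 6)
  LRU total faults: 6
--- Optimal ---
  step 0: ref 7 -> FAULT, frames=[7,-,-] (faults so far: 1)
  step 1: ref 7 -> HIT, frames=[7,-,-] (faults so far: 1)
  step 2: ref 3 -> FAULT, frames=[7,3,-] (faults so far: 2)
  step 3: ref 6 -> FAULT, frames=[7,3,6] (faults so far: 3)
  step 4: ref 3 -> HIT, frames=[7,3,6] (faults so far: 3)
  step 5: ref 3 -> HIT, frames=[7,3,6] (faults so far: 3)
  step 6: ref 5 -> FAULT, evict 3, frames=[7,5,6] (faults so far: 4)
  step 7: ref 7 -> HIT, frames=[7,5,6] (faults so far: 4)
  step 8: ref 7 -> HIT, frames=[7,5,6] (faults so far: 4)
  step 9: ref 6 -> HIT, frames=[7,5,6] (faults so far: 4)
  step 10: ref 7 -> HIT, frames=[7,5,6] (faults so far: 4)
  step 11: ref 6 -> HIT, frames=[7,5,6] (faults so far: 4)
  Optimal total faults: 4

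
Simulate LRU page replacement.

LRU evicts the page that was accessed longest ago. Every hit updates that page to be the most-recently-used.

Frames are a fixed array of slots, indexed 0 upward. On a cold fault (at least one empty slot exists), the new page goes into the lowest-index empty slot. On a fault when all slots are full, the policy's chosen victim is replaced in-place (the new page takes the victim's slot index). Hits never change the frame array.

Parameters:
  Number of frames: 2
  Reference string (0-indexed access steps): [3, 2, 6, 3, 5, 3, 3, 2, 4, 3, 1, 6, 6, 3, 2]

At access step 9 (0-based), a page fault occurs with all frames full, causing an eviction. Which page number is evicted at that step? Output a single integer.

Step 0: ref 3 -> FAULT, frames=[3,-]
Step 1: ref 2 -> FAULT, frames=[3,2]
Step 2: ref 6 -> FAULT, evict 3, frames=[6,2]
Step 3: ref 3 -> FAULT, evict 2, frames=[6,3]
Step 4: ref 5 -> FAULT, evict 6, frames=[5,3]
Step 5: ref 3 -> HIT, frames=[5,3]
Step 6: ref 3 -> HIT, frames=[5,3]
Step 7: ref 2 -> FAULT, evict 5, frames=[2,3]
Step 8: ref 4 -> FAULT, evict 3, frames=[2,4]
Step 9: ref 3 -> FAULT, evict 2, frames=[3,4]
At step 9: evicted page 2

Answer: 2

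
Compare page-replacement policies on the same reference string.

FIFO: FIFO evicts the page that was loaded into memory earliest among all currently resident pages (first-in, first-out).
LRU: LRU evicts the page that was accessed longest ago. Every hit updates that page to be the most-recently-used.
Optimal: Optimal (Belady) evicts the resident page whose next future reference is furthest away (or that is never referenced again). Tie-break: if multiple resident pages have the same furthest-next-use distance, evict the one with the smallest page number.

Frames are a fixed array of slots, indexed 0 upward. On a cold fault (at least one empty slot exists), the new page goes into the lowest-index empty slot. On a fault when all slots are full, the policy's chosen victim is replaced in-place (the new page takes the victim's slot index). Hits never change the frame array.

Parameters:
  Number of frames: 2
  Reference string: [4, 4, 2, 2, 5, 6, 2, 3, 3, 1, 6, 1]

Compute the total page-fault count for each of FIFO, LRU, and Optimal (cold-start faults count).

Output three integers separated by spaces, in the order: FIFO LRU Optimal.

--- FIFO ---
  step 0: ref 4 -> FAULT, frames=[4,-] (faults so far: 1)
  step 1: ref 4 -> HIT, frames=[4,-] (faults so far: 1)
  step 2: ref 2 -> FAULT, frames=[4,2] (faults so far: 2)
  step 3: ref 2 -> HIT, frames=[4,2] (faults so far: 2)
  step 4: ref 5 -> FAULT, evict 4, frames=[5,2] (faults so far: 3)
  step 5: ref 6 -> FAULT, evict 2, frames=[5,6] (faults so far: 4)
  step 6: ref 2 -> FAULT, evict 5, frames=[2,6] (faults so far: 5)
  step 7: ref 3 -> FAULT, evict 6, frames=[2,3] (faults so far: 6)
  step 8: ref 3 -> HIT, frames=[2,3] (faults so far: 6)
  step 9: ref 1 -> FAULT, evict 2, frames=[1,3] (faults so far: 7)
  step 10: ref 6 -> FAULT, evict 3, frames=[1,6] (faults so far: 8)
  step 11: ref 1 -> HIT, frames=[1,6] (faults so far: 8)
  FIFO total faults: 8
--- LRU ---
  step 0: ref 4 -> FAULT, frames=[4,-] (faults so far: 1)
  step 1: ref 4 -> HIT, frames=[4,-] (faults so far: 1)
  step 2: ref 2 -> FAULT, frames=[4,2] (faults so far: 2)
  step 3: ref 2 -> HIT, frames=[4,2] (faults so far: 2)
  step 4: ref 5 -> FAULT, evict 4, frames=[5,2] (faults so far: 3)
  step 5: ref 6 -> FAULT, evict 2, frames=[5,6] (faults so far: 4)
  step 6: ref 2 -> FAULT, evict 5, frames=[2,6] (faults so far: 5)
  step 7: ref 3 -> FAULT, evict 6, frames=[2,3] (faults so far: 6)
  step 8: ref 3 -> HIT, frames=[2,3] (faults so far: 6)
  step 9: ref 1 -> FAULT, evict 2, frames=[1,3] (faults so far: 7)
  step 10: ref 6 -> FAULT, evict 3, frames=[1,6] (faults so far: 8)
  step 11: ref 1 -> HIT, frames=[1,6] (faults so far: 8)
  LRU total faults: 8
--- Optimal ---
  step 0: ref 4 -> FAULT, frames=[4,-] (faults so far: 1)
  step 1: ref 4 -> HIT, frames=[4,-] (faults so far: 1)
  step 2: ref 2 -> FAULT, frames=[4,2] (faults so far: 2)
  step 3: ref 2 -> HIT, frames=[4,2] (faults so far: 2)
  step 4: ref 5 -> FAULT, evict 4, frames=[5,2] (faults so far: 3)
  step 5: ref 6 -> FAULT, evict 5, frames=[6,2] (faults so far: 4)
  step 6: ref 2 -> HIT, frames=[6,2] (faults so far: 4)
  step 7: ref 3 -> FAULT, evict 2, frames=[6,3] (faults so far: 5)
  step 8: ref 3 -> HIT, frames=[6,3] (faults so far: 5)
  step 9: ref 1 -> FAULT, evict 3, frames=[6,1] (faults so far: 6)
  step 10: ref 6 -> HIT, frames=[6,1] (faults so far: 6)
  step 11: ref 1 -> HIT, frames=[6,1] (faults so far: 6)
  Optimal total faults: 6

Answer: 8 8 6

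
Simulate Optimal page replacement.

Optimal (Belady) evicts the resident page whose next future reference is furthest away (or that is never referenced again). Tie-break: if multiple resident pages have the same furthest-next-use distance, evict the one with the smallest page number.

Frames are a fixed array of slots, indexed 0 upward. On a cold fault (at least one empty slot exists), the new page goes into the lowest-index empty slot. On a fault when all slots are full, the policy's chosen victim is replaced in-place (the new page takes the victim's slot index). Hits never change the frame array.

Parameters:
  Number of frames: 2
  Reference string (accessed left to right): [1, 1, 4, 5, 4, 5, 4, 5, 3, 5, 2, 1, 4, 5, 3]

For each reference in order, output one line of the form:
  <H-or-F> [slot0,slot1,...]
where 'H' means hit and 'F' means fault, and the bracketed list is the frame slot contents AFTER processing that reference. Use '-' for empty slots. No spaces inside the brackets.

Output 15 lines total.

F [1,-]
H [1,-]
F [1,4]
F [5,4]
H [5,4]
H [5,4]
H [5,4]
H [5,4]
F [5,3]
H [5,3]
F [5,2]
F [5,1]
F [5,4]
H [5,4]
F [5,3]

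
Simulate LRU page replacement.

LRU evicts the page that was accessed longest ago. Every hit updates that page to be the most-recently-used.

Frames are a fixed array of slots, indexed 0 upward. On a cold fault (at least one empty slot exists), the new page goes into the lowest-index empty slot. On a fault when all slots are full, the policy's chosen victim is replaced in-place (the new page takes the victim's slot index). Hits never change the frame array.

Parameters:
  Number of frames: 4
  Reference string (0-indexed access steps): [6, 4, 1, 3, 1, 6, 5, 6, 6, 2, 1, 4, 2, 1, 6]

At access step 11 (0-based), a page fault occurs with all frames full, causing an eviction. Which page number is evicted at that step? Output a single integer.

Answer: 5

Derivation:
Step 0: ref 6 -> FAULT, frames=[6,-,-,-]
Step 1: ref 4 -> FAULT, frames=[6,4,-,-]
Step 2: ref 1 -> FAULT, frames=[6,4,1,-]
Step 3: ref 3 -> FAULT, frames=[6,4,1,3]
Step 4: ref 1 -> HIT, frames=[6,4,1,3]
Step 5: ref 6 -> HIT, frames=[6,4,1,3]
Step 6: ref 5 -> FAULT, evict 4, frames=[6,5,1,3]
Step 7: ref 6 -> HIT, frames=[6,5,1,3]
Step 8: ref 6 -> HIT, frames=[6,5,1,3]
Step 9: ref 2 -> FAULT, evict 3, frames=[6,5,1,2]
Step 10: ref 1 -> HIT, frames=[6,5,1,2]
Step 11: ref 4 -> FAULT, evict 5, frames=[6,4,1,2]
At step 11: evicted page 5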